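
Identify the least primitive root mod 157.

5

φ(157) = 157 − 1 = 156 = 2^2 · 3 · 13.
g is a primitive root iff g^(156/q) ≢ 1 (mod 157) for each prime q ∈ {2, 3, 13}.
g = 2: 2^78 ≡ 156; 2^52 ≡ 1 — hits 1, so not a primitive root.
g = 3: 3^78 ≡ 1 — hits 1, so not a primitive root.
g = 4: 4^78 ≡ 1 — hits 1, so not a primitive root.
g = 5: 5^78 ≡ 156; 5^52 ≡ 12; 5^12 ≡ 130 — none is 1, so 5 is a primitive root.
The smallest primitive root modulo 157 is 5.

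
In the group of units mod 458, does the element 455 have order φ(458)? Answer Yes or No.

φ(458) = φ(2)·φ(229) = 1·228 = 228 = 2^2 · 3 · 19.
It suffices to check that the order of 455 is not a proper divisor of 228: compute 455^(228/q) for q ∈ {2, 3, 19}.
455^114 ≡ 1 (mod 458)  [q = 2: ≡ 1 ✗]
455^76 ≡ 363 (mod 458)  [q = 3: ≢ 1 ✓]
455^12 ≡ 161 (mod 458)  [q = 19: ≢ 1 ✓]
The check at q = 2 fails, so 455 generates a proper subgroup.

No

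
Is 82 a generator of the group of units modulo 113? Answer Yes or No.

φ(113) = 113 − 1 = 112 = 2^4 · 7.
82 is a primitive root mod 113 iff 82^(φ(113)/q) ≢ 1 for every prime q | φ(113), i.e. q ∈ {2, 7}.
82^56 ≡ 1 (mod 113)  [q = 2: ≡ 1 ✗]
82^16 ≡ 49 (mod 113)  [q = 7: ≢ 1 ✓]
82^56 ≡ 1 shows ord(82) | 56, strictly less than φ(113); not a primitive root.

No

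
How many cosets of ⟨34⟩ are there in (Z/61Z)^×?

By Lagrange's theorem, ord_61(34) divides φ(61) = 61 − 1 = 60 = 2^2 · 3 · 5.
Divisors of 60: 1, 2, 3, 4, 5, 6, 10, 12, 15, 20, 30, 60.
Check 34^d mod 61 for each divisor in increasing order:
34^1 ≡ 34 (mod 61)
34^2 ≡ 58 (mod 61)
34^3 ≡ 20 (mod 61)
34^4 ≡ 9 (mod 61)
34^5 ≡ 1 (mod 61) ✓
Thus |⟨34⟩| = ord(34) = 5.
Index = |(Z/61Z)^×| / |⟨34⟩| = 60 / 5 = 12.

12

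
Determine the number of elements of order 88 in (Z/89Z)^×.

40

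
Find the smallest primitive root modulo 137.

φ(137) = 137 − 1 = 136 = 2^3 · 17.
g is a primitive root iff g^(136/q) ≢ 1 (mod 137) for each prime q ∈ {2, 17}.
g = 2: 2^68 ≡ 1 — hits 1, so not a primitive root.
g = 3: 3^68 ≡ 136; 3^8 ≡ 122 — none is 1, so 3 is a primitive root.
Hence the least primitive root of 137 is 3.

3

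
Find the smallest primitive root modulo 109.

6

φ(109) = 109 − 1 = 108 = 2^2 · 3^3.
Test candidates g = 2, 3, … against the prime factors q ∈ {2, 3} of φ(109): g is a generator iff g^(108/q) ≢ 1 for every such q.
g = 2: 2^54 ≡ 108; 2^36 ≡ 1 — hits 1, so not a primitive root.
g = 3: 3^54 ≡ 1 — hits 1, so not a primitive root.
g = 4: 4^54 ≡ 1 — hits 1, so not a primitive root.
g = 5: 5^54 ≡ 1 — hits 1, so not a primitive root.
g = 6: 6^54 ≡ 108; 6^36 ≡ 63 — none is 1, so 6 is a primitive root.
So 6 is the smallest generator of (Z/109Z)^×.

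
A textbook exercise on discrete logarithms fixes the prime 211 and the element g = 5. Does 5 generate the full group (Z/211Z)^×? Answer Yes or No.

No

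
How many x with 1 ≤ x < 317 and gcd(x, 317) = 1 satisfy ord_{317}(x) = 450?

0

φ(317) = 317 − 1 = 316 = 2^2 · 79.
(Z/317Z)^× is cyclic (|G| = 316); a cyclic group of order m has exactly φ(d) elements of each order d | m, and none otherwise.
Here 316 is not a multiple of 450, so there are no elements of order 450.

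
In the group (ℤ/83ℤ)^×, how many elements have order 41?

φ(83) = 83 − 1 = 82 = 2 · 41.
(Z/83Z)^× is cyclic (|G| = 82); a cyclic group of order m has exactly φ(d) elements of each order d | m, and none otherwise.
41 | 82, and φ(41) = 41 − 1 = 40.

40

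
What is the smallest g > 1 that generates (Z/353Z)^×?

3

φ(353) = 353 − 1 = 352 = 2^5 · 11.
Test candidates g = 2, 3, … against the prime factors q ∈ {2, 11} of φ(353): g is a generator iff g^(352/q) ≢ 1 for every such q.
g = 2: 2^176 ≡ 1 — hits 1, so not a primitive root.
g = 3: 3^176 ≡ 352; 3^32 ≡ 140 — none is 1, so 3 is a primitive root.
So 3 is the smallest generator of (Z/353Z)^×.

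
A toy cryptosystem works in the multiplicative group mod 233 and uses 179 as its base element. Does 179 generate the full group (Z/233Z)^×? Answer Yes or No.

Yes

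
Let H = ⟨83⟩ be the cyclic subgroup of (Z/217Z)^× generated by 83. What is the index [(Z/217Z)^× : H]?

6

By Lagrange's theorem, ord_217(83) divides φ(217) = φ(7·31) = (7−1)·(31−1) = 6·30 = 180 = 2^2 · 3^2 · 5.
Divisors of 180: 1, 2, 3, 4, 5, 6, 9, 10, 12, 15, 18, 20, 30, 36, 45, 60, 90, 180.
Check 83^d mod 217 for each divisor in increasing order:
83^1 ≡ 83 (mod 217)
83^2 ≡ 162 (mod 217)
83^3 ≡ 209 (mod 217)
83^4 ≡ 204 (mod 217)
83^5 ≡ 6 (mod 217)
83^6 ≡ 64 (mod 217)
83^9 ≡ 139 (mod 217)
83^10 ≡ 36 (mod 217)
83^12 ≡ 190 (mod 217)
83^15 ≡ 216 (mod 217)
83^18 ≡ 8 (mod 217)
83^20 ≡ 211 (mod 217)
83^30 ≡ 1 (mod 217) ✓
Thus |⟨83⟩| = ord(83) = 30.
Index = |(Z/217Z)^×| / |⟨83⟩| = 180 / 30 = 6.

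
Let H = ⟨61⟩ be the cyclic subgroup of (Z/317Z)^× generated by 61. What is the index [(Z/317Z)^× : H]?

ord(61) | φ(317) = 317 − 1 = 316 = 2^2 · 79.
Divisors of 316: 1, 2, 4, 79, 158, 316.
Test each divisor d:
61^1 ≡ 61
61^2 ≡ 234
61^4 ≡ 232
61^79 ≡ 316
61^158 ≡ 1
The order of 61 is 158, so the subgroup it generates has 158 elements.
Index = |(Z/317Z)^×| / |⟨61⟩| = 316 / 158 = 2.

2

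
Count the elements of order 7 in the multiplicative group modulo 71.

6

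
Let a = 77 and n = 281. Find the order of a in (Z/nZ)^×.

The order of 77 must divide φ(281) = 281 − 1 = 280 = 2^3 · 5 · 7.
Divisors of 280: 1, 2, 4, 5, 7, 8, 10, 14, 20, 28, 35, 40, 56, 70, 140, 280.
Check 77^d mod 281 for each divisor in increasing order:
77^1 ≡ 77 (mod 281)
77^2 ≡ 28 (mod 281)
77^4 ≡ 222 (mod 281)
77^5 ≡ 234 (mod 281)
77^7 ≡ 89 (mod 281)
77^8 ≡ 109 (mod 281)
77^10 ≡ 242 (mod 281)
77^14 ≡ 53 (mod 281)
77^20 ≡ 116 (mod 281)
77^28 ≡ 280 (mod 281)
77^35 ≡ 192 (mod 281)
77^40 ≡ 249 (mod 281)
77^56 ≡ 1 (mod 281) ✓
Therefore the multiplicative order of 77 modulo 281 is 56.

56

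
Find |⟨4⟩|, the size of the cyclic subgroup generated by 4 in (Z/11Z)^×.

5

ord(4) | φ(11) = 11 − 1 = 10 = 2 · 5.
Divisors of 10: 1, 2, 5, 10.
Check 4^d mod 11 for each divisor in increasing order:
4^1 ≡ 4 (mod 11)
4^2 ≡ 5 (mod 11)
4^5 ≡ 1 (mod 11) ✓
The smallest such exponent is 5, so the order of 4 is 5.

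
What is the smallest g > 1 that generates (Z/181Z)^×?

φ(181) = 181 − 1 = 180 = 2^2 · 3^2 · 5.
Test candidates g = 2, 3, … against the prime factors q ∈ {2, 3, 5} of φ(181): g is a generator iff g^(180/q) ≢ 1 for every such q.
g = 2: 2^90 ≡ 180; 2^60 ≡ 48; 2^36 ≡ 59 — none is 1, so 2 is a primitive root.
The smallest primitive root modulo 181 is 2.

2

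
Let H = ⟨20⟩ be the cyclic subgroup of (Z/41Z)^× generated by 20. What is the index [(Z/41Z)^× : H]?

2

Since 20 ∈ (Z/41Z)^×, its order divides φ(41) = 41 − 1 = 40 = 2^3 · 5.
Divisors of 40: 1, 2, 4, 5, 8, 10, 20, 40.
Check 20^d mod 41 for each divisor in increasing order:
20^1 ≡ 20
20^2 ≡ 31
20^4 ≡ 18
20^5 ≡ 32
20^8 ≡ 37
20^10 ≡ 40
20^20 ≡ 1
So ord_41(20) = 20, hence |⟨20⟩| = 20.
The index is φ(41) / ord(20) = 40 / 20 = 2.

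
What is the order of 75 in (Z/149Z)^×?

148

The order of 75 must divide φ(149) = 149 − 1 = 148 = 2^2 · 37.
Divisors of 148: 1, 2, 4, 37, 74, 148.
Evaluate successive powers at the divisors of 148:
75^1 ≡ 75 (mod 149)
75^2 ≡ 112 (mod 149)
75^4 ≡ 28 (mod 149)
75^37 ≡ 44 (mod 149)
75^74 ≡ 148 (mod 149)
75^148 ≡ 1 (mod 149) ✓
Therefore the multiplicative order of 75 modulo 149 is 148.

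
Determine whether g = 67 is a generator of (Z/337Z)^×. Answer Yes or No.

φ(337) = 337 − 1 = 336 = 2^4 · 3 · 7.
67 is a primitive root mod 337 iff 67^(φ(337)/q) ≢ 1 for every prime q | φ(337), i.e. q ∈ {2, 3, 7}.
67^168 ≡ 336 (mod 337)  [q = 2: ≢ 1 ✓]
67^112 ≡ 128 (mod 337)  [q = 3: ≢ 1 ✓]
67^48 ≡ 8 (mod 337)  [q = 7: ≢ 1 ✓]
All checks pass, so 67 has order 336 and is a primitive root modulo 337.

Yes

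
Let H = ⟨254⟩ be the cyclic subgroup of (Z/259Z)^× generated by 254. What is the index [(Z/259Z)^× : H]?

Since 254 ∈ (Z/259Z)^×, its order divides φ(259) = φ(7·37) = (7−1)·(37−1) = 6·36 = 216 = 2^3 · 3^3.
Divisors of 216: 1, 2, 3, 4, 6, 8, 9, 12, 18, 24, 27, 36, 54, 72, 108, 216.
Test each divisor d:
254^1 ≡ 254 (mod 259)
254^2 ≡ 25 (mod 259)
254^3 ≡ 134 (mod 259)
254^4 ≡ 107 (mod 259)
254^6 ≡ 85 (mod 259)
254^8 ≡ 53 (mod 259)
254^9 ≡ 253 (mod 259)
254^12 ≡ 232 (mod 259)
254^18 ≡ 36 (mod 259)
254^24 ≡ 211 (mod 259)
254^27 ≡ 43 (mod 259)
254^36 ≡ 1 (mod 259) ✓
So ord_259(254) = 36, hence |⟨254⟩| = 36.
The index is φ(259) / ord(254) = 216 / 36 = 6.

6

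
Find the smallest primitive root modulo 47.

φ(47) = 47 − 1 = 46 = 2 · 23.
Test candidates g = 2, 3, … against the prime factors q ∈ {2, 23} of φ(47): g is a generator iff g^(46/q) ≢ 1 for every such q.
g = 2: 2^23 ≡ 1 — hits 1, so not a primitive root.
g = 3: 3^23 ≡ 1 — hits 1, so not a primitive root.
g = 4: 4^23 ≡ 1 — hits 1, so not a primitive root.
g = 5: 5^23 ≡ 46; 5^2 ≡ 25 — none is 1, so 5 is a primitive root.
So 5 is the smallest generator of (Z/47Z)^×.

5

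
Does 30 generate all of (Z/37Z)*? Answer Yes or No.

No

φ(37) = 37 − 1 = 36 = 2^2 · 3^2.
30 is a primitive root mod 37 iff 30^(φ(37)/q) ≢ 1 for every prime q | φ(37), i.e. q ∈ {2, 3}.
30^18 ≡ 1 (mod 37)  [q = 2: ≡ 1 ✗]
30^12 ≡ 10 (mod 37)  [q = 3: ≢ 1 ✓]
Since 30^18 ≡ 1, the order of 30 divides 18 < 36, so 30 is not a primitive root.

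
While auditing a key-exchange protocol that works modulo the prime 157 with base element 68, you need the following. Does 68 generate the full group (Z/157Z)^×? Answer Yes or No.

No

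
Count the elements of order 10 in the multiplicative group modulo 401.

4

φ(401) = 401 − 1 = 400 = 2^4 · 5^2.
In a cyclic group of order 400, there are φ(d) elements of order d for each divisor d of 400, and zero for non-divisors.
10 = 2 · 5 divides 400, and φ(10) = 4.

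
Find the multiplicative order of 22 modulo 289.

272

The order of 22 must divide φ(289) = φ(17^2) = 17·(17−1) = 272 = 2^4 · 17.
Divisors of 272: 1, 2, 4, 8, 16, 17, 34, 68, 136, 272.
Check 22^d mod 289 for each divisor in increasing order:
22^1 ≡ 22 (mod 289)
22^2 ≡ 195 (mod 289)
22^4 ≡ 166 (mod 289)
22^8 ≡ 101 (mod 289)
22^16 ≡ 86 (mod 289)
22^17 ≡ 158 (mod 289)
22^34 ≡ 110 (mod 289)
22^68 ≡ 251 (mod 289)
22^136 ≡ 288 (mod 289)
22^272 ≡ 1 (mod 289) ✓
Hence ord(22) = 272.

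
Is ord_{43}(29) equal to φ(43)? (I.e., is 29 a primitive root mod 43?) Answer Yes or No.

φ(43) = 43 − 1 = 42 = 2 · 3 · 7.
Test 29^(42/q) mod 43 for each prime factor q of 42:
29^21 ≡ 42 (mod 43)  [q = 2: ≢ 1 ✓]
29^14 ≡ 6 (mod 43)  [q = 3: ≢ 1 ✓]
29^6 ≡ 21 (mod 43)  [q = 7: ≢ 1 ✓]
Every test exponent gives a nontrivial residue, hence 29 generates the full group.

Yes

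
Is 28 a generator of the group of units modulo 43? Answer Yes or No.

Yes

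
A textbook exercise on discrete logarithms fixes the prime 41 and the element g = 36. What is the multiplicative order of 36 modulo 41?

The order of 36 must divide φ(41) = 41 − 1 = 40 = 2^3 · 5.
Divisors of 40: 1, 2, 4, 5, 8, 10, 20, 40.
Compute 36^d (mod 41) for the divisors d until we hit 1:
36^1 ≡ 36
36^2 ≡ 25
36^4 ≡ 10
36^5 ≡ 32
36^8 ≡ 18
36^10 ≡ 40
36^20 ≡ 1
Therefore the multiplicative order of 36 modulo 41 is 20.

20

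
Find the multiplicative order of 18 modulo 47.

23

ord(18) | φ(47) = 47 − 1 = 46 = 2 · 23.
Divisors of 46: 1, 2, 23, 46.
Evaluate successive powers at the divisors of 46:
18^1 ≡ 18 (mod 47)
18^2 ≡ 42 (mod 47)
18^23 ≡ 1 (mod 47) ✓
So ord_47(18) = 23.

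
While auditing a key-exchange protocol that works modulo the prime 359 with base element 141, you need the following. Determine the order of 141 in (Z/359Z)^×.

Since 141 ∈ (Z/359Z)^×, its order divides φ(359) = 359 − 1 = 358 = 2 · 179.
Divisors of 358: 1, 2, 179, 358.
Check 141^d mod 359 for each divisor in increasing order:
141^1 ≡ 141 (mod 359)
141^2 ≡ 136 (mod 359)
141^179 ≡ 1 (mod 359) ✓
Therefore the multiplicative order of 141 modulo 359 is 179.

179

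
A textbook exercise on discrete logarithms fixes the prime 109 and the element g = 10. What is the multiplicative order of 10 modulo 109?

By Lagrange's theorem, ord_109(10) divides φ(109) = 109 − 1 = 108 = 2^2 · 3^3.
Divisors of 108: 1, 2, 3, 4, 6, 9, 12, 18, 27, 36, 54, 108.
Check 10^d mod 109 for each divisor in increasing order:
10^1 ≡ 10 (mod 109)
10^2 ≡ 100 (mod 109)
10^3 ≡ 19 (mod 109)
10^4 ≡ 81 (mod 109)
10^6 ≡ 34 (mod 109)
10^9 ≡ 101 (mod 109)
10^12 ≡ 66 (mod 109)
10^18 ≡ 64 (mod 109)
10^27 ≡ 33 (mod 109)
10^36 ≡ 63 (mod 109)
10^54 ≡ 108 (mod 109)
10^108 ≡ 1 (mod 109) ✓
The smallest such exponent is 108, so the order of 10 is 108.

108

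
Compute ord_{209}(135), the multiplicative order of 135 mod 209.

The order of 135 must divide φ(209) = φ(11·19) = (11−1)·(19−1) = 10·18 = 180 = 2^2 · 3^2 · 5.
Divisors of 180: 1, 2, 3, 4, 5, 6, 9, 10, 12, 15, 18, 20, 30, 36, 45, 60, 90, 180.
Compute 135^d (mod 209) for the divisors d until we hit 1:
135^1 ≡ 135 (mod 209)
135^2 ≡ 42 (mod 209)
135^3 ≡ 27 (mod 209)
135^4 ≡ 92 (mod 209)
135^5 ≡ 89 (mod 209)
135^6 ≡ 102 (mod 209)
135^9 ≡ 37 (mod 209)
135^10 ≡ 188 (mod 209)
135^12 ≡ 163 (mod 209)
135^15 ≡ 12 (mod 209)
135^18 ≡ 115 (mod 209)
135^20 ≡ 23 (mod 209)
135^30 ≡ 144 (mod 209)
135^36 ≡ 58 (mod 209)
135^45 ≡ 56 (mod 209)
135^60 ≡ 45 (mod 209)
135^90 ≡ 1 (mod 209) ✓
The smallest such exponent is 90, so the order of 135 is 90.

90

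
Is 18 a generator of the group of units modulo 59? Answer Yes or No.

Yes

φ(59) = 59 − 1 = 58 = 2 · 29.
Test 18^(58/q) mod 59 for each prime factor q of 58:
18^29 ≡ 58 (mod 59)  [q = 2: ≢ 1 ✓]
18^2 ≡ 29 (mod 59)  [q = 29: ≢ 1 ✓]
Every test exponent gives a nontrivial residue, hence 18 generates the full group.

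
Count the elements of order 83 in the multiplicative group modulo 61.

0

φ(61) = 61 − 1 = 60 = 2^2 · 3 · 5.
In a cyclic group of order 60, there are φ(d) elements of order d for each divisor d of 60, and zero for non-divisors.
Since 83 ∤ 60, the count is 0.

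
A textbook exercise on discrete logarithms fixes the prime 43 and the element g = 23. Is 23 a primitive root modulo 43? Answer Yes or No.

φ(43) = 43 − 1 = 42 = 2 · 3 · 7.
An element g generates (Z/43Z)^× iff g^(42/q) ≢ 1 (mod 43) for each prime q ∈ {2, 3, 7}.
23^21 ≡ 1 (mod 43)  [q = 2: ≡ 1 ✗]
23^14 ≡ 36 (mod 43)  [q = 3: ≢ 1 ✓]
23^6 ≡ 4 (mod 43)  [q = 7: ≢ 1 ✓]
23^21 ≡ 1 shows ord(23) | 21, strictly less than φ(43); not a primitive root.

No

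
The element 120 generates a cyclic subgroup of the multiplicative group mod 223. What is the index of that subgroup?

Since 120 ∈ (Z/223Z)^×, its order divides φ(223) = 223 − 1 = 222 = 2 · 3 · 37.
Divisors of 222: 1, 2, 3, 6, 37, 74, 111, 222.
Compute 120^d (mod 223) for the divisors d until we hit 1:
120^1 ≡ 120 (mod 223)
120^2 ≡ 128 (mod 223)
120^3 ≡ 196 (mod 223)
120^6 ≡ 60 (mod 223)
120^37 ≡ 1 (mod 223) ✓
The order of 120 is 37, so the subgroup it generates has 37 elements.
[(Z/223Z)^× : ⟨120⟩] = 222/37 = 6.

6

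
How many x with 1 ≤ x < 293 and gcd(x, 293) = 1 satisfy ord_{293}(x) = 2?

1

φ(293) = 293 − 1 = 292 = 2^2 · 73.
In a cyclic group of order 292, there are φ(d) elements of order d for each divisor d of 292, and zero for non-divisors.
2 | 292, and φ(2) = 2 − 1 = 1.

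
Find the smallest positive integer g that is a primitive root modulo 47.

φ(47) = 47 − 1 = 46 = 2 · 23.
g is a primitive root iff g^(46/q) ≢ 1 (mod 47) for each prime q ∈ {2, 23}.
g = 2: 2^23 ≡ 1 — hits 1, so not a primitive root.
g = 3: 3^23 ≡ 1 — hits 1, so not a primitive root.
g = 4: 4^23 ≡ 1 — hits 1, so not a primitive root.
g = 5: 5^23 ≡ 46; 5^2 ≡ 25 — none is 1, so 5 is a primitive root.
So 5 is the smallest generator of (Z/47Z)^×.

5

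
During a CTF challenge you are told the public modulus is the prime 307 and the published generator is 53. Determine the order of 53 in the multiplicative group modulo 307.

9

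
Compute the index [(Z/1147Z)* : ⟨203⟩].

6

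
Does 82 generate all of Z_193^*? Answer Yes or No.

φ(193) = 193 − 1 = 192 = 2^6 · 3.
An element g generates (Z/193Z)^× iff g^(192/q) ≢ 1 (mod 193) for each prime q ∈ {2, 3}.
82^96 ≡ 192 (mod 193)  [q = 2: ≢ 1 ✓]
82^64 ≡ 108 (mod 193)  [q = 3: ≢ 1 ✓]
All checks pass, so 82 has order 192 and is a primitive root modulo 193.

Yes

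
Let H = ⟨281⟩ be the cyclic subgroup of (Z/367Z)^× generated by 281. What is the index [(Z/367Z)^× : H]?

The order of 281 must divide φ(367) = 367 − 1 = 366 = 2 · 3 · 61.
Divisors of 366: 1, 2, 3, 6, 61, 122, 183, 366.
Compute 281^d (mod 367) for the divisors d until we hit 1:
281^1 ≡ 281
281^2 ≡ 56
281^3 ≡ 322
281^6 ≡ 190
281^61 ≡ 1
Thus |⟨281⟩| = ord(281) = 61.
Index = |(Z/367Z)^×| / |⟨281⟩| = 366 / 61 = 6.

6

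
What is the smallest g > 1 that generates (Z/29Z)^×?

φ(29) = 29 − 1 = 28 = 2^2 · 7.
g is a primitive root iff g^(28/q) ≢ 1 (mod 29) for each prime q ∈ {2, 7}.
g = 2: 2^14 ≡ 28; 2^4 ≡ 16 — none is 1, so 2 is a primitive root.
The smallest primitive root modulo 29 is 2.

2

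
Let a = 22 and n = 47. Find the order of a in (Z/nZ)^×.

46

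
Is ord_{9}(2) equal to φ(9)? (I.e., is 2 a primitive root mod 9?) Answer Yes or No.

Yes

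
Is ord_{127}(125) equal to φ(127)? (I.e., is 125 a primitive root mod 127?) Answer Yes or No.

φ(127) = 127 − 1 = 126 = 2 · 3^2 · 7.
125 is a primitive root mod 127 iff 125^(φ(127)/q) ≢ 1 for every prime q | φ(127), i.e. q ∈ {2, 3, 7}.
125^63 ≡ 126 (mod 127)  [q = 2: ≢ 1 ✓]
125^42 ≡ 1 (mod 127)  [q = 3: ≡ 1 ✗]
125^18 ≡ 16 (mod 127)  [q = 7: ≢ 1 ✓]
Since 125^42 ≡ 1, the order of 125 divides 42 < 126, so 125 is not a primitive root.

No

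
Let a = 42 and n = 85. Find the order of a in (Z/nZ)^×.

The order of 42 must divide φ(85) = φ(5·17) = (5−1)·(17−1) = 4·16 = 64 = 2^6.
Divisors of 64: 1, 2, 4, 8, 16, 32, 64.
Compute 42^d (mod 85) for the divisors d until we hit 1:
42^1 ≡ 42 (mod 85)
42^2 ≡ 64 (mod 85)
42^4 ≡ 16 (mod 85)
42^8 ≡ 1 (mod 85) ✓
Therefore the multiplicative order of 42 modulo 85 is 8.

8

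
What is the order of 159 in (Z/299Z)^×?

66

ord(159) | φ(299) = φ(13·23) = (13−1)·(23−1) = 12·22 = 264 = 2^3 · 3 · 11.
Divisors of 264: 1, 2, 3, 4, 6, 8, 11, 12, 22, 24, 33, 44, 66, 88, 132, 264.
Evaluate successive powers at the divisors of 264:
159^1 ≡ 159
159^2 ≡ 165
159^3 ≡ 222
159^4 ≡ 16
159^6 ≡ 248
159^8 ≡ 256
159^11 ≡ 22
159^12 ≡ 209
159^22 ≡ 185
159^24 ≡ 27
159^33 ≡ 183
159^44 ≡ 139
159^66 ≡ 1
So ord_299(159) = 66.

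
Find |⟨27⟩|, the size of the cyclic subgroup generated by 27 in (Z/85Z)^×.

16

Since 27 ∈ (Z/85Z)^×, its order divides φ(85) = φ(5·17) = (5−1)·(17−1) = 4·16 = 64 = 2^6.
Divisors of 64: 1, 2, 4, 8, 16, 32, 64.
Test each divisor d:
27^1 ≡ 27 (mod 85)
27^2 ≡ 49 (mod 85)
27^4 ≡ 21 (mod 85)
27^8 ≡ 16 (mod 85)
27^16 ≡ 1 (mod 85) ✓
Hence ord(27) = 16.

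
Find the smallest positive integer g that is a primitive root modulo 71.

φ(71) = 71 − 1 = 70 = 2 · 5 · 7.
g is a primitive root iff g^(70/q) ≢ 1 (mod 71) for each prime q ∈ {2, 5, 7}.
g = 2: 2^35 ≡ 1 — hits 1, so not a primitive root.
g = 3: 3^35 ≡ 1 — hits 1, so not a primitive root.
g = 4: 4^35 ≡ 1 — hits 1, so not a primitive root.
g = 5: 5^35 ≡ 1 — hits 1, so not a primitive root.
g = 6: 6^35 ≡ 1 — hits 1, so not a primitive root.
g = 7: 7^35 ≡ 70; 7^14 ≡ 54; 7^10 ≡ 45 — none is 1, so 7 is a primitive root.
So 7 is the smallest generator of (Z/71Z)^×.

7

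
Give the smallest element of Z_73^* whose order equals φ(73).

5

φ(73) = 73 − 1 = 72 = 2^3 · 3^2.
g is a primitive root iff g^(72/q) ≢ 1 (mod 73) for each prime q ∈ {2, 3}.
g = 2: 2^36 ≡ 1 — hits 1, so not a primitive root.
g = 3: 3^36 ≡ 1 — hits 1, so not a primitive root.
g = 4: 4^36 ≡ 1 — hits 1, so not a primitive root.
g = 5: 5^36 ≡ 72; 5^24 ≡ 8 — none is 1, so 5 is a primitive root.
Hence the least primitive root of 73 is 5.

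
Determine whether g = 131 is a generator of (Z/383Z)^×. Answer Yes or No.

φ(383) = 383 − 1 = 382 = 2 · 191.
An element g generates (Z/383Z)^× iff g^(382/q) ≢ 1 (mod 383) for each prime q ∈ {2, 191}.
131^191 ≡ 382 (mod 383)  [q = 2: ≢ 1 ✓]
131^2 ≡ 309 (mod 383)  [q = 191: ≢ 1 ✓]
None equal 1, so ord_383(131) = 382: 131 is a primitive root.

Yes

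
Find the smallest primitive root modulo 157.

5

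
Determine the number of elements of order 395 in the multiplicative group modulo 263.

0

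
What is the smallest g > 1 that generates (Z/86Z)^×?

3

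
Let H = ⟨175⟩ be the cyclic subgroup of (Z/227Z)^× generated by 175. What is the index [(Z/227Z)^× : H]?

By Lagrange's theorem, ord_227(175) divides φ(227) = 227 − 1 = 226 = 2 · 113.
Divisors of 226: 1, 2, 113, 226.
Compute 175^d (mod 227) for the divisors d until we hit 1:
175^1 ≡ 175 (mod 227)
175^2 ≡ 207 (mod 227)
175^113 ≡ 1 (mod 227) ✓
The order of 175 is 113, so the subgroup it generates has 113 elements.
[(Z/227Z)^× : ⟨175⟩] = 226/113 = 2.

2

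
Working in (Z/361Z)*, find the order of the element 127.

18

ord(127) | φ(361) = φ(19^2) = 19·(19−1) = 342 = 2 · 3^2 · 19.
Divisors of 342: 1, 2, 3, 6, 9, 18, 19, 38, 57, 114, 171, 342.
Evaluate successive powers at the divisors of 342:
127^1 ≡ 127 (mod 361)
127^2 ≡ 245 (mod 361)
127^3 ≡ 69 (mod 361)
127^6 ≡ 68 (mod 361)
127^9 ≡ 360 (mod 361)
127^18 ≡ 1 (mod 361) ✓
So ord_361(127) = 18.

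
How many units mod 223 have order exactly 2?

1

φ(223) = 223 − 1 = 222 = 2 · 3 · 37.
(Z/223Z)^× is cyclic (|G| = 222); a cyclic group of order m has exactly φ(d) elements of each order d | m, and none otherwise.
2 | 222, and φ(2) = 2 − 1 = 1.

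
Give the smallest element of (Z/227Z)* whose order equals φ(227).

φ(227) = 227 − 1 = 226 = 2 · 113.
g is a primitive root iff g^(226/q) ≢ 1 (mod 227) for each prime q ∈ {2, 113}.
g = 2: 2^113 ≡ 226; 2^2 ≡ 4 — none is 1, so 2 is a primitive root.
So 2 is the smallest generator of (Z/227Z)^×.

2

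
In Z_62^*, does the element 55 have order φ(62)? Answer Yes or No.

φ(62) = φ(2)·φ(31) = 1·30 = 30 = 2 · 3 · 5.
55 is a primitive root mod 62 iff 55^(φ(62)/q) ≢ 1 for every prime q | φ(62), i.e. q ∈ {2, 3, 5}.
55^15 ≡ 61 (mod 62)  [q = 2: ≢ 1 ✓]
55^10 ≡ 25 (mod 62)  [q = 3: ≢ 1 ✓]
55^6 ≡ 35 (mod 62)  [q = 5: ≢ 1 ✓]
None equal 1, so ord_62(55) = 30: 55 is a primitive root.

Yes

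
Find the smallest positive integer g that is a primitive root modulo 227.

φ(227) = 227 − 1 = 226 = 2 · 113.
Test candidates g = 2, 3, … against the prime factors q ∈ {2, 113} of φ(227): g is a generator iff g^(226/q) ≢ 1 for every such q.
g = 2: 2^113 ≡ 226; 2^2 ≡ 4 — none is 1, so 2 is a primitive root.
So 2 is the smallest generator of (Z/227Z)^×.

2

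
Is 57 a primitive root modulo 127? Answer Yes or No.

φ(127) = 127 − 1 = 126 = 2 · 3^2 · 7.
Test 57^(126/q) mod 127 for each prime factor q of 126:
57^63 ≡ 126 (mod 127)  [q = 2: ≢ 1 ✓]
57^42 ≡ 107 (mod 127)  [q = 3: ≢ 1 ✓]
57^18 ≡ 4 (mod 127)  [q = 7: ≢ 1 ✓]
Every test exponent gives a nontrivial residue, hence 57 generates the full group.

Yes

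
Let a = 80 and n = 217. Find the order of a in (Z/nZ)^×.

30

The order of 80 must divide φ(217) = φ(7·31) = (7−1)·(31−1) = 6·30 = 180 = 2^2 · 3^2 · 5.
Divisors of 180: 1, 2, 3, 4, 5, 6, 9, 10, 12, 15, 18, 20, 30, 36, 45, 60, 90, 180.
Compute 80^d (mod 217) for the divisors d until we hit 1:
80^1 ≡ 80 (mod 217)
80^2 ≡ 107 (mod 217)
80^3 ≡ 97 (mod 217)
80^4 ≡ 165 (mod 217)
80^5 ≡ 180 (mod 217)
80^6 ≡ 78 (mod 217)
80^9 ≡ 188 (mod 217)
80^10 ≡ 67 (mod 217)
80^12 ≡ 8 (mod 217)
80^15 ≡ 125 (mod 217)
80^18 ≡ 190 (mod 217)
80^20 ≡ 149 (mod 217)
80^30 ≡ 1 (mod 217) ✓
Therefore the multiplicative order of 80 modulo 217 is 30.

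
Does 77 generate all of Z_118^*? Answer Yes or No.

φ(118) = φ(2)·φ(59) = 1·58 = 58 = 2 · 29.
Test 77^(58/q) mod 118 for each prime factor q of 58:
77^29 ≡ 117 (mod 118)  [q = 2: ≢ 1 ✓]
77^2 ≡ 29 (mod 118)  [q = 29: ≢ 1 ✓]
Every test exponent gives a nontrivial residue, hence 77 generates the full group.

Yes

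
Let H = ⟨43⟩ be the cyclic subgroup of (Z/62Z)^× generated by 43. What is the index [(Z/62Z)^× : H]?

By Lagrange's theorem, ord_62(43) divides φ(62) = φ(2)·φ(31) = 1·30 = 30 = 2 · 3 · 5.
Divisors of 30: 1, 2, 3, 5, 6, 10, 15, 30.
Compute 43^d (mod 62) for the divisors d until we hit 1:
43^1 ≡ 43
43^2 ≡ 51
43^3 ≡ 23
43^5 ≡ 57
43^6 ≡ 33
43^10 ≡ 25
43^15 ≡ 61
43^30 ≡ 1
The order of 43 is 30, so the subgroup it generates has 30 elements.
Index = |(Z/62Z)^×| / |⟨43⟩| = 30 / 30 = 1.

1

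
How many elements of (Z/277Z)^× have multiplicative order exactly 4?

2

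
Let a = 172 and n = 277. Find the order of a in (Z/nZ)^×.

276

ord(172) | φ(277) = 277 − 1 = 276 = 2^2 · 3 · 23.
Divisors of 276: 1, 2, 3, 4, 6, 12, 23, 46, 69, 92, 138, 276.
Check 172^d mod 277 for each divisor in increasing order:
172^1 ≡ 172 (mod 277)
172^2 ≡ 222 (mod 277)
172^3 ≡ 235 (mod 277)
172^4 ≡ 255 (mod 277)
172^6 ≡ 102 (mod 277)
172^12 ≡ 155 (mod 277)
172^23 ≡ 35 (mod 277)
172^46 ≡ 117 (mod 277)
172^69 ≡ 217 (mod 277)
172^92 ≡ 116 (mod 277)
172^138 ≡ 276 (mod 277)
172^276 ≡ 1 (mod 277) ✓
Therefore the multiplicative order of 172 modulo 277 is 276.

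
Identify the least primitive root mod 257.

φ(257) = 257 − 1 = 256 = 2^8.
Test candidates g = 2, 3, … against the prime factors q ∈ {2} of φ(257): g is a generator iff g^(256/q) ≢ 1 for every such q.
g = 2: 2^128 ≡ 1 — hits 1, so not a primitive root.
g = 3: 3^128 ≡ 256 — none is 1, so 3 is a primitive root.
Hence the least primitive root of 257 is 3.

3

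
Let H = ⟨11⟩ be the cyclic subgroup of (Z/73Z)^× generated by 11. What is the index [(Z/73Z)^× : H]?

By Lagrange's theorem, ord_73(11) divides φ(73) = 73 − 1 = 72 = 2^3 · 3^2.
Divisors of 72: 1, 2, 3, 4, 6, 8, 9, 12, 18, 24, 36, 72.
Check 11^d mod 73 for each divisor in increasing order:
11^1 ≡ 11 (mod 73)
11^2 ≡ 48 (mod 73)
11^3 ≡ 17 (mod 73)
11^4 ≡ 41 (mod 73)
11^6 ≡ 70 (mod 73)
11^8 ≡ 2 (mod 73)
11^9 ≡ 22 (mod 73)
11^12 ≡ 9 (mod 73)
11^18 ≡ 46 (mod 73)
11^24 ≡ 8 (mod 73)
11^36 ≡ 72 (mod 73)
11^72 ≡ 1 (mod 73) ✓
Thus |⟨11⟩| = ord(11) = 72.
Index = |(Z/73Z)^×| / |⟨11⟩| = 72 / 72 = 1.

1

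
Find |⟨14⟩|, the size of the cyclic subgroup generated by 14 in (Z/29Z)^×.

By Lagrange's theorem, ord_29(14) divides φ(29) = 29 − 1 = 28 = 2^2 · 7.
Divisors of 28: 1, 2, 4, 7, 14, 28.
Test each divisor d:
14^1 ≡ 14
14^2 ≡ 22
14^4 ≡ 20
14^7 ≡ 12
14^14 ≡ 28
14^28 ≡ 1
So ord_29(14) = 28.

28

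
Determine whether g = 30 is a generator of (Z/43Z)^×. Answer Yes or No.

φ(43) = 43 − 1 = 42 = 2 · 3 · 7.
Test 30^(42/q) mod 43 for each prime factor q of 42:
30^21 ≡ 42 (mod 43)  [q = 2: ≢ 1 ✓]
30^14 ≡ 6 (mod 43)  [q = 3: ≢ 1 ✓]
30^6 ≡ 16 (mod 43)  [q = 7: ≢ 1 ✓]
None equal 1, so ord_43(30) = 42: 30 is a primitive root.

Yes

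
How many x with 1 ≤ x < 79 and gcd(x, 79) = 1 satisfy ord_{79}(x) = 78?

24

φ(79) = 79 − 1 = 78 = 2 · 3 · 13.
In a cyclic group of order 78, there are φ(d) elements of order d for each divisor d of 78, and zero for non-divisors.
78 = 2 · 3 · 13 divides 78, and φ(78) = 24.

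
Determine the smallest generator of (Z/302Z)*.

7

φ(302) = φ(2)·φ(151) = 1·150 = 150 = 2 · 3 · 5^2.
Test candidates g = 2, 3, … against the prime factors q ∈ {2, 3, 5} of φ(302): g is a generator iff g^(150/q) ≢ 1 for every such q.
g = 2: gcd(2, 302) = 2 > 1, not a unit — skip.
g = 3: 3^75 ≡ 301; 3^50 ≡ 1 — hits 1, so not a primitive root.
g = 4: gcd(4, 302) = 2 > 1, not a unit — skip.
g = 5: 5^75 ≡ 1 — hits 1, so not a primitive root.
g = 6: gcd(6, 302) = 2 > 1, not a unit — skip.
g = 7: 7^75 ≡ 301; 7^50 ≡ 183; 7^30 ≡ 159 — none is 1, so 7 is a primitive root.
The smallest primitive root modulo 302 is 7.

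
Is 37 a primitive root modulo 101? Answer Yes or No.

φ(101) = 101 − 1 = 100 = 2^2 · 5^2.
37 is a primitive root mod 101 iff 37^(φ(101)/q) ≢ 1 for every prime q | φ(101), i.e. q ∈ {2, 5}.
37^50 ≡ 1 (mod 101)  [q = 2: ≡ 1 ✗]
37^20 ≡ 95 (mod 101)  [q = 5: ≢ 1 ✓]
37^50 ≡ 1 shows ord(37) | 50, strictly less than φ(101); not a primitive root.

No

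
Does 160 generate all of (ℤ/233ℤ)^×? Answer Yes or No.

φ(233) = 233 − 1 = 232 = 2^3 · 29.
160 is a primitive root mod 233 iff 160^(φ(233)/q) ≢ 1 for every prime q | φ(233), i.e. q ∈ {2, 29}.
160^116 ≡ 232 (mod 233)  [q = 2: ≢ 1 ✓]
160^8 ≡ 92 (mod 233)  [q = 29: ≢ 1 ✓]
All checks pass, so 160 has order 232 and is a primitive root modulo 233.

Yes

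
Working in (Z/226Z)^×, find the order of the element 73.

By Lagrange's theorem, ord_226(73) divides φ(226) = φ(2)·φ(113) = 1·112 = 112 = 2^4 · 7.
Divisors of 112: 1, 2, 4, 7, 8, 14, 16, 28, 56, 112.
Compute 73^d (mod 226) for the divisors d until we hit 1:
73^1 ≡ 73 (mod 226)
73^2 ≡ 131 (mod 226)
73^4 ≡ 211 (mod 226)
73^7 ≡ 65 (mod 226)
73^8 ≡ 225 (mod 226)
73^14 ≡ 157 (mod 226)
73^16 ≡ 1 (mod 226) ✓
Therefore the multiplicative order of 73 modulo 226 is 16.

16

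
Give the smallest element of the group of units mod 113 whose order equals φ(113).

3

φ(113) = 113 − 1 = 112 = 2^4 · 7.
Test candidates g = 2, 3, … against the prime factors q ∈ {2, 7} of φ(113): g is a generator iff g^(112/q) ≢ 1 for every such q.
g = 2: 2^56 ≡ 1 — hits 1, so not a primitive root.
g = 3: 3^56 ≡ 112; 3^16 ≡ 49 — none is 1, so 3 is a primitive root.
Hence the least primitive root of 113 is 3.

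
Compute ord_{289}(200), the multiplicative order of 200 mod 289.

By Lagrange's theorem, ord_289(200) divides φ(289) = φ(17^2) = 17·(17−1) = 272 = 2^4 · 17.
Divisors of 272: 1, 2, 4, 8, 16, 17, 34, 68, 136, 272.
Evaluate successive powers at the divisors of 272:
200^1 ≡ 200 (mod 289)
200^2 ≡ 118 (mod 289)
200^4 ≡ 52 (mod 289)
200^8 ≡ 103 (mod 289)
200^16 ≡ 205 (mod 289)
200^17 ≡ 251 (mod 289)
200^34 ≡ 288 (mod 289)
200^68 ≡ 1 (mod 289) ✓
So ord_289(200) = 68.

68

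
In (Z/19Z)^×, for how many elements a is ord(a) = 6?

φ(19) = 19 − 1 = 18 = 2 · 3^2.
Since (Z/19Z)^× is cyclic of order 18, the number of elements of order d is φ(d) when d | 18 and 0 otherwise.
6 = 2 · 3 divides 18, and φ(6) = 2.

2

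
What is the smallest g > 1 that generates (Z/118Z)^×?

φ(118) = φ(2)·φ(59) = 1·58 = 58 = 2 · 29.
g is a primitive root iff g^(58/q) ≢ 1 (mod 118) for each prime q ∈ {2, 29}.
g = 2: gcd(2, 118) = 2 > 1, not a unit — skip.
g = 3: 3^29 ≡ 1 — hits 1, so not a primitive root.
g = 4: gcd(4, 118) = 2 > 1, not a unit — skip.
g = 5: 5^29 ≡ 1 — hits 1, so not a primitive root.
g = 6: gcd(6, 118) = 2 > 1, not a unit — skip.
g = 7: 7^29 ≡ 1 — hits 1, so not a primitive root.
g = 8: gcd(8, 118) = 2 > 1, not a unit — skip.
g = 9: 9^29 ≡ 1 — hits 1, so not a primitive root.
g = 10: gcd(10, 118) = 2 > 1, not a unit — skip.
g = 11: 11^29 ≡ 117; 11^2 ≡ 3 — none is 1, so 11 is a primitive root.
The smallest primitive root modulo 118 is 11.

11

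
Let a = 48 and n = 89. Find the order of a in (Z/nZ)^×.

88

The order of 48 must divide φ(89) = 89 − 1 = 88 = 2^3 · 11.
Divisors of 88: 1, 2, 4, 8, 11, 22, 44, 88.
Compute 48^d (mod 89) for the divisors d until we hit 1:
48^1 ≡ 48
48^2 ≡ 79
48^4 ≡ 11
48^8 ≡ 32
48^11 ≡ 37
48^22 ≡ 34
48^44 ≡ 88
48^88 ≡ 1
So ord_89(48) = 88.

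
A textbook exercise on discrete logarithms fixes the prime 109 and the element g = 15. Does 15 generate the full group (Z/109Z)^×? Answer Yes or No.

No

φ(109) = 109 − 1 = 108 = 2^2 · 3^3.
It suffices to check that the order of 15 is not a proper divisor of 108: compute 15^(108/q) for q ∈ {2, 3}.
15^54 ≡ 1 (mod 109)  [q = 2: ≡ 1 ✗]
15^36 ≡ 45 (mod 109)  [q = 3: ≢ 1 ✓]
15^54 ≡ 1 shows ord(15) | 54, strictly less than φ(109); not a primitive root.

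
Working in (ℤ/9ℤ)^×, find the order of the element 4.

3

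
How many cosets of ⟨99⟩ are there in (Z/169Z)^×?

39

ord(99) | φ(169) = φ(13^2) = 13·(13−1) = 156 = 2^2 · 3 · 13.
Divisors of 156: 1, 2, 3, 4, 6, 12, 13, 26, 39, 52, 78, 156.
Compute 99^d (mod 169) for the divisors d until we hit 1:
99^1 ≡ 99 (mod 169)
99^2 ≡ 168 (mod 169)
99^3 ≡ 70 (mod 169)
99^4 ≡ 1 (mod 169) ✓
So ord_169(99) = 4, hence |⟨99⟩| = 4.
The index is φ(169) / ord(99) = 156 / 4 = 39.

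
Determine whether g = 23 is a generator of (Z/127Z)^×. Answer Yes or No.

Yes

φ(127) = 127 − 1 = 126 = 2 · 3^2 · 7.
23 is a primitive root mod 127 iff 23^(φ(127)/q) ≢ 1 for every prime q | φ(127), i.e. q ∈ {2, 3, 7}.
23^63 ≡ 126 (mod 127)  [q = 2: ≢ 1 ✓]
23^42 ≡ 107 (mod 127)  [q = 3: ≢ 1 ✓]
23^18 ≡ 16 (mod 127)  [q = 7: ≢ 1 ✓]
All checks pass, so 23 has order 126 and is a primitive root modulo 127.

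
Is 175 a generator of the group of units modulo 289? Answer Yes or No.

Yes

φ(289) = φ(17^2) = 17·(17−1) = 272 = 2^4 · 17.
An element g generates (Z/289Z)^× iff g^(272/q) ≢ 1 (mod 289) for each prime q ∈ {2, 17}.
175^136 ≡ 288 (mod 289)  [q = 2: ≢ 1 ✓]
175^16 ≡ 171 (mod 289)  [q = 17: ≢ 1 ✓]
All checks pass, so 175 has order 272 and is a primitive root modulo 289.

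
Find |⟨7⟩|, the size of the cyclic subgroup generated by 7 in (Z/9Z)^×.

3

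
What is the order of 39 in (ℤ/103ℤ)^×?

Since 39 ∈ (Z/103Z)^×, its order divides φ(103) = 103 − 1 = 102 = 2 · 3 · 17.
Divisors of 102: 1, 2, 3, 6, 17, 34, 51, 102.
Evaluate successive powers at the divisors of 102:
39^1 ≡ 39 (mod 103)
39^2 ≡ 79 (mod 103)
39^3 ≡ 94 (mod 103)
39^6 ≡ 81 (mod 103)
39^17 ≡ 102 (mod 103)
39^34 ≡ 1 (mod 103) ✓
Hence ord(39) = 34.

34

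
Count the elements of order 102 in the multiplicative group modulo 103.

32

φ(103) = 103 − 1 = 102 = 2 · 3 · 17.
Since (Z/103Z)^× is cyclic of order 102, the number of elements of order d is φ(d) when d | 102 and 0 otherwise.
102 = 2 · 3 · 17 divides 102, and φ(102) = 32.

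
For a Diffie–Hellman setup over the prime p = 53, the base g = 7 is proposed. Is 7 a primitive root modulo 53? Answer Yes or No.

φ(53) = 53 − 1 = 52 = 2^2 · 13.
7 is a primitive root mod 53 iff 7^(φ(53)/q) ≢ 1 for every prime q | φ(53), i.e. q ∈ {2, 13}.
7^26 ≡ 1 (mod 53)  [q = 2: ≡ 1 ✗]
7^4 ≡ 16 (mod 53)  [q = 13: ≢ 1 ✓]
The check at q = 2 fails, so 7 generates a proper subgroup.

No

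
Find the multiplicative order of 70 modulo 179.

89

ord(70) | φ(179) = 179 − 1 = 178 = 2 · 89.
Divisors of 178: 1, 2, 89, 178.
Test each divisor d:
70^1 ≡ 70
70^2 ≡ 67
70^89 ≡ 1
So ord_179(70) = 89.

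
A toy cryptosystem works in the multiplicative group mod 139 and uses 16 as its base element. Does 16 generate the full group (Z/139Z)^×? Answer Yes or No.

No

φ(139) = 139 − 1 = 138 = 2 · 3 · 23.
An element g generates (Z/139Z)^× iff g^(138/q) ≢ 1 (mod 139) for each prime q ∈ {2, 3, 23}.
16^69 ≡ 1 (mod 139)  [q = 2: ≡ 1 ✗]
16^46 ≡ 96 (mod 139)  [q = 3: ≢ 1 ✓]
16^6 ≡ 55 (mod 139)  [q = 23: ≢ 1 ✓]
Since 16^69 ≡ 1, the order of 16 divides 69 < 138, so 16 is not a primitive root.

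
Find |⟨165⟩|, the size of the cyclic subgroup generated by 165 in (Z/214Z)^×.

106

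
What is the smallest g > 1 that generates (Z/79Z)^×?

3

φ(79) = 79 − 1 = 78 = 2 · 3 · 13.
Test candidates g = 2, 3, … against the prime factors q ∈ {2, 3, 13} of φ(79): g is a generator iff g^(78/q) ≢ 1 for every such q.
g = 2: 2^39 ≡ 1 — hits 1, so not a primitive root.
g = 3: 3^39 ≡ 78; 3^26 ≡ 23; 3^6 ≡ 18 — none is 1, so 3 is a primitive root.
So 3 is the smallest generator of (Z/79Z)^×.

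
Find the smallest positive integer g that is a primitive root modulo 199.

φ(199) = 199 − 1 = 198 = 2 · 3^2 · 11.
g is a primitive root iff g^(198/q) ≢ 1 (mod 199) for each prime q ∈ {2, 3, 11}.
g = 2: 2^99 ≡ 1 — hits 1, so not a primitive root.
g = 3: 3^99 ≡ 198; 3^66 ≡ 106; 3^18 ≡ 125 — none is 1, so 3 is a primitive root.
Hence the least primitive root of 199 is 3.

3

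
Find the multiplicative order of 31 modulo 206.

34

Since 31 ∈ (Z/206Z)^×, its order divides φ(206) = φ(2)·φ(103) = 1·102 = 102 = 2 · 3 · 17.
Divisors of 102: 1, 2, 3, 6, 17, 34, 51, 102.
Test each divisor d:
31^1 ≡ 31 (mod 206)
31^2 ≡ 137 (mod 206)
31^3 ≡ 127 (mod 206)
31^6 ≡ 61 (mod 206)
31^17 ≡ 205 (mod 206)
31^34 ≡ 1 (mod 206) ✓
The smallest such exponent is 34, so the order of 31 is 34.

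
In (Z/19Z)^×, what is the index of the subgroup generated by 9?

2

Since 9 ∈ (Z/19Z)^×, its order divides φ(19) = 19 − 1 = 18 = 2 · 3^2.
Divisors of 18: 1, 2, 3, 6, 9, 18.
Check 9^d mod 19 for each divisor in increasing order:
9^1 ≡ 9 (mod 19)
9^2 ≡ 5 (mod 19)
9^3 ≡ 7 (mod 19)
9^6 ≡ 11 (mod 19)
9^9 ≡ 1 (mod 19) ✓
So ord_19(9) = 9, hence |⟨9⟩| = 9.
Index = |(Z/19Z)^×| / |⟨9⟩| = 18 / 9 = 2.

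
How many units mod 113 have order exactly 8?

φ(113) = 113 − 1 = 112 = 2^4 · 7.
Since (Z/113Z)^× is cyclic of order 112, the number of elements of order d is φ(d) when d | 112 and 0 otherwise.
8 = 2^3 divides 112, and φ(8) = 4.

4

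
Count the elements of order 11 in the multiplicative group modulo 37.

0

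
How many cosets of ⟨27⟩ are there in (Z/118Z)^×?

2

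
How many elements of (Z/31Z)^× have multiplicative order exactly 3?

φ(31) = 31 − 1 = 30 = 2 · 3 · 5.
In a cyclic group of order 30, there are φ(d) elements of order d for each divisor d of 30, and zero for non-divisors.
3 | 30, and φ(3) = 3 − 1 = 2.

2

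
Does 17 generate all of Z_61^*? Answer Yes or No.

Yes

φ(61) = 61 − 1 = 60 = 2^2 · 3 · 5.
17 is a primitive root mod 61 iff 17^(φ(61)/q) ≢ 1 for every prime q | φ(61), i.e. q ∈ {2, 3, 5}.
17^30 ≡ 60 (mod 61)  [q = 2: ≢ 1 ✓]
17^20 ≡ 13 (mod 61)  [q = 3: ≢ 1 ✓]
17^12 ≡ 20 (mod 61)  [q = 5: ≢ 1 ✓]
All checks pass, so 17 has order 60 and is a primitive root modulo 61.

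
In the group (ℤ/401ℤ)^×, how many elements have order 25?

φ(401) = 401 − 1 = 400 = 2^4 · 5^2.
Since (Z/401Z)^× is cyclic of order 400, the number of elements of order d is φ(d) when d | 400 and 0 otherwise.
25 = 5^2 divides 400, and φ(25) = 20.

20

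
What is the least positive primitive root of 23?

φ(23) = 23 − 1 = 22 = 2 · 11.
Test candidates g = 2, 3, … against the prime factors q ∈ {2, 11} of φ(23): g is a generator iff g^(22/q) ≢ 1 for every such q.
g = 2: 2^11 ≡ 1 — hits 1, so not a primitive root.
g = 3: 3^11 ≡ 1 — hits 1, so not a primitive root.
g = 4: 4^11 ≡ 1 — hits 1, so not a primitive root.
g = 5: 5^11 ≡ 22; 5^2 ≡ 2 — none is 1, so 5 is a primitive root.
Hence the least primitive root of 23 is 5.

5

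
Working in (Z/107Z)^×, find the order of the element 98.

106

By Lagrange's theorem, ord_107(98) divides φ(107) = 107 − 1 = 106 = 2 · 53.
Divisors of 106: 1, 2, 53, 106.
Check 98^d mod 107 for each divisor in increasing order:
98^1 ≡ 98 (mod 107)
98^2 ≡ 81 (mod 107)
98^53 ≡ 106 (mod 107)
98^106 ≡ 1 (mod 107) ✓
The smallest such exponent is 106, so the order of 98 is 106.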